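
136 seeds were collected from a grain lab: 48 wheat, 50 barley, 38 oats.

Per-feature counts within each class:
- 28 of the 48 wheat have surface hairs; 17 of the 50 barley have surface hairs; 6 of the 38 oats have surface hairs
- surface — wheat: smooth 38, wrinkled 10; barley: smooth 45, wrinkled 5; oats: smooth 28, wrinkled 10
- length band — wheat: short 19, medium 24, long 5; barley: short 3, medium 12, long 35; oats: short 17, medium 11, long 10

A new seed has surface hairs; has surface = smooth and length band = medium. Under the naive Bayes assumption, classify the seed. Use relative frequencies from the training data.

wheat

wheat: (48/136) × (28/48) × (38/48) × (24/48) ≈ 0.0814951
barley: (50/136) × (17/50) × (45/50) × (12/50) = 0.027
oats: (38/136) × (6/38) × (28/38) × (11/38) ≈ 0.00941014
Highest score → wheat.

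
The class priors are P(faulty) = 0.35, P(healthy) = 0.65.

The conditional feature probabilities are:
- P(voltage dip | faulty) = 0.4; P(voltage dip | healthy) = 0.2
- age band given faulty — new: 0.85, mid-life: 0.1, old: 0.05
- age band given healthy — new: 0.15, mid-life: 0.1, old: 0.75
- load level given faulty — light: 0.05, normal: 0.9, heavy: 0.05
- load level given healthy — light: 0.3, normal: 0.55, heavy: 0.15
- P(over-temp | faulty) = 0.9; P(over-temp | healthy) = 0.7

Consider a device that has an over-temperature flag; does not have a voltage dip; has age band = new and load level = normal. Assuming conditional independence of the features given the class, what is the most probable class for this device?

faulty

faulty: 0.35 × (1−0.4) × 0.85 × 0.9 × 0.9 = 0.144585
healthy: 0.65 × (1−0.2) × 0.15 × 0.55 × 0.7 = 0.03003
Highest score → faulty.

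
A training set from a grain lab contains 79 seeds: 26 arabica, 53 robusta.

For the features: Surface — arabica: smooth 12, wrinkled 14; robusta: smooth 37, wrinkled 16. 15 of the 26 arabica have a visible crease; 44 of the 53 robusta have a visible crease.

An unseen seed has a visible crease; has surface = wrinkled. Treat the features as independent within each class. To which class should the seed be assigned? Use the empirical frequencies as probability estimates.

arabica: (26/79) × (14/26) × (15/26) ≈ 0.10224
robusta: (53/79) × (16/53) × (44/53) ≈ 0.168139
Highest score → robusta.

robusta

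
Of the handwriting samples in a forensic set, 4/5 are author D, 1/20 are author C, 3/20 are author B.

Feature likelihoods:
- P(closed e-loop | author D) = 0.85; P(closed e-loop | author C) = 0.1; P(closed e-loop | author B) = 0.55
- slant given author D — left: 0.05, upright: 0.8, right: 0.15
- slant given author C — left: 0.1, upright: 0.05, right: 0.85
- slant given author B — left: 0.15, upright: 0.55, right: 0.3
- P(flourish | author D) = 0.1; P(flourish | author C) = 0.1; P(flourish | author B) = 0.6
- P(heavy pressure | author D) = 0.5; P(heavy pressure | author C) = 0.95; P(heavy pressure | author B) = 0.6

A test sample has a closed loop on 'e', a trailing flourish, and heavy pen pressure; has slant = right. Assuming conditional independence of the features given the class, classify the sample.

author D: 0.8 × 0.85 × 0.15 × 0.1 × 0.5 = 0.0051
author C: 0.05 × 0.1 × 0.85 × 0.1 × 0.95 = 0.00040375
author B: 0.15 × 0.55 × 0.3 × 0.6 × 0.6 = 0.00891
Highest score → author B.

author B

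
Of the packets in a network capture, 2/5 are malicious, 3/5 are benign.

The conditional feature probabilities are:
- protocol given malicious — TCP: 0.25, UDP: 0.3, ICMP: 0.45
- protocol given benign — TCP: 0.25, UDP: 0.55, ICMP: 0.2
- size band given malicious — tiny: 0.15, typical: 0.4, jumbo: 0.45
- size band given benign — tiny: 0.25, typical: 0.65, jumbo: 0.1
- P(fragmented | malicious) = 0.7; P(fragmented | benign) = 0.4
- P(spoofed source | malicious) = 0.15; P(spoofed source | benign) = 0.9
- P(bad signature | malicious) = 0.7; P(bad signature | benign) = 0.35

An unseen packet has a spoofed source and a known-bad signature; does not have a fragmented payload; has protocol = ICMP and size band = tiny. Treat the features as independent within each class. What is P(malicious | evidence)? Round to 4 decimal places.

0.1304

malicious: 0.4 × 0.45 × 0.15 × (1−0.7) × 0.15 × 0.7 = 0.0008505
benign: 0.6 × 0.2 × 0.25 × (1−0.4) × 0.9 × 0.35 = 0.00567
P(malicious | x) = 0.0008505 / 0.0065205 ≈ 0.1304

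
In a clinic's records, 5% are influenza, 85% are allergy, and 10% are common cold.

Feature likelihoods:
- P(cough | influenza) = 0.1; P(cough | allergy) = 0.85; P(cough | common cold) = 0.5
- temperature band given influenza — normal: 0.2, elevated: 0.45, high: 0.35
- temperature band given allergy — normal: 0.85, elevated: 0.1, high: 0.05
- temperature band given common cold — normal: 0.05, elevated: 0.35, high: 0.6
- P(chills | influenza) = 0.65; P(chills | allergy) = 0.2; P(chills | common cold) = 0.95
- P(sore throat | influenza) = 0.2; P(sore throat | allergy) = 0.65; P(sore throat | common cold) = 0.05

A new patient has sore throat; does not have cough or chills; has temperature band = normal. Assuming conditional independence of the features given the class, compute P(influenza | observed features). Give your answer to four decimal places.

influenza: 0.05 × (1−0.1) × 0.2 × (1−0.65) × 0.2 = 0.00063
allergy: 0.85 × (1−0.85) × 0.85 × (1−0.2) × 0.65 = 0.056355
common cold: 0.1 × (1−0.5) × 0.05 × (1−0.95) × 0.05 = 0.00000625
P(influenza | x) = 0.00063 / 0.05699125 ≈ 0.0111

0.0111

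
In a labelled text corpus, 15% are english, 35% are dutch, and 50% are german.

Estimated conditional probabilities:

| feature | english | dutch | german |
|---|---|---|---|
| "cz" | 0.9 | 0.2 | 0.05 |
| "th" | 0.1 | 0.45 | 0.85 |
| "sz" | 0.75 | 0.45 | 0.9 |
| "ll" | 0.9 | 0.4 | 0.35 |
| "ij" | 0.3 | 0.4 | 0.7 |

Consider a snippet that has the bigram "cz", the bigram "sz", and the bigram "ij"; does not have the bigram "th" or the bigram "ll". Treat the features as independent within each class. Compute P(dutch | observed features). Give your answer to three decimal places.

english: 0.15 × 0.9 × (1−0.1) × 0.75 × (1−0.9) × 0.3 = 0.00273375
dutch: 0.35 × 0.2 × (1−0.45) × 0.45 × (1−0.4) × 0.4 = 0.004158
german: 0.5 × 0.05 × (1−0.85) × 0.9 × (1−0.35) × 0.7 = 0.001535625
P(dutch | x) = 0.004158 / 0.008427375 ≈ 0.493

0.493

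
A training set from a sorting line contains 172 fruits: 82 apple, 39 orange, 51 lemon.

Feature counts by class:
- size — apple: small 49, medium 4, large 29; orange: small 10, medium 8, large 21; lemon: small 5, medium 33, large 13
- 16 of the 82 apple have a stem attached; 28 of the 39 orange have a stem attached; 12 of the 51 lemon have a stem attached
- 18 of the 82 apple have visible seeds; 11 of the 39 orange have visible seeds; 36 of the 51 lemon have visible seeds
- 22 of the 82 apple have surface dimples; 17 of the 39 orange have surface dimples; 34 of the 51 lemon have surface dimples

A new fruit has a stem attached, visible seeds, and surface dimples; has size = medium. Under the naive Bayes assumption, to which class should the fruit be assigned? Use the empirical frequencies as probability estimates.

lemon

apple: (82/172) × (4/82) × (16/82) × (18/82) × (22/82) ≈ 0.000267242
orange: (39/172) × (8/39) × (28/39) × (11/39) × (17/39) ≈ 0.00410551
lemon: (51/172) × (33/51) × (12/51) × (36/51) × (34/51) ≈ 0.0212441
Highest score → lemon.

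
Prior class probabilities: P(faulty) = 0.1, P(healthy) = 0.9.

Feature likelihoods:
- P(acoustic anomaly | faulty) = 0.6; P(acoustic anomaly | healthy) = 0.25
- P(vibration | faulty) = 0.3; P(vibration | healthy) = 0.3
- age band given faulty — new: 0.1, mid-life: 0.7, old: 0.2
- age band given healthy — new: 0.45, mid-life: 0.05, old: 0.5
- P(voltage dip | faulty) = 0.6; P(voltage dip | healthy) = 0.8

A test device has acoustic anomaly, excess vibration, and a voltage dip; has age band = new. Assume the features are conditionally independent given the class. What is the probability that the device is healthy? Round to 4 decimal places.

0.9574

faulty: 0.1 × 0.6 × 0.3 × 0.1 × 0.6 = 0.00108
healthy: 0.9 × 0.25 × 0.3 × 0.45 × 0.8 = 0.0243
P(healthy | x) = 0.0243 / 0.02538 ≈ 0.9574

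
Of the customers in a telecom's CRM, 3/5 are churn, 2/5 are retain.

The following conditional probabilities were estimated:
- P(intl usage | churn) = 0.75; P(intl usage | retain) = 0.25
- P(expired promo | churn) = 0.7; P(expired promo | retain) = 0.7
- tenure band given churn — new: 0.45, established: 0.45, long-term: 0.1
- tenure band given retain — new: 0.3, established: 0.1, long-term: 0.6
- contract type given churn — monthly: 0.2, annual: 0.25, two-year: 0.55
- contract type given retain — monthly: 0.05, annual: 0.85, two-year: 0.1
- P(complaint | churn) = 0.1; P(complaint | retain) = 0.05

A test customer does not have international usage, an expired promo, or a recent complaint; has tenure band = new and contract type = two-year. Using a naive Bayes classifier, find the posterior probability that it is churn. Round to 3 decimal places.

0.796

churn: 0.6 × (1−0.75) × (1−0.7) × 0.45 × 0.55 × (1−0.1) = 0.01002375
retain: 0.4 × (1−0.25) × (1−0.7) × 0.3 × 0.1 × (1−0.05) = 0.002565
P(churn | x) = 0.01002375 / 0.01258875 ≈ 0.796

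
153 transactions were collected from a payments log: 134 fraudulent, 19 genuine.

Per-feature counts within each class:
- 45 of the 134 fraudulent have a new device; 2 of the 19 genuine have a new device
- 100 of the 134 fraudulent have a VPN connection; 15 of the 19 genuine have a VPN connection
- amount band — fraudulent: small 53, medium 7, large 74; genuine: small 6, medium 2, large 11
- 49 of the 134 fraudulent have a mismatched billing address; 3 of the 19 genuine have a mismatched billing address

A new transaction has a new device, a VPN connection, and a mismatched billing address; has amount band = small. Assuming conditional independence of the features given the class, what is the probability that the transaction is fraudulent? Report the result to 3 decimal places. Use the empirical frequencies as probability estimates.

fraudulent: (134/153) × (45/134) × (100/134) × (53/134) × (49/134) ≈ 0.0317452
genuine: (19/153) × (2/19) × (15/19) × (6/19) × (3/19) ≈ 0.000514567
P(fraudulent | x) = 0.0317452 / 0.032259767 ≈ 0.984

0.984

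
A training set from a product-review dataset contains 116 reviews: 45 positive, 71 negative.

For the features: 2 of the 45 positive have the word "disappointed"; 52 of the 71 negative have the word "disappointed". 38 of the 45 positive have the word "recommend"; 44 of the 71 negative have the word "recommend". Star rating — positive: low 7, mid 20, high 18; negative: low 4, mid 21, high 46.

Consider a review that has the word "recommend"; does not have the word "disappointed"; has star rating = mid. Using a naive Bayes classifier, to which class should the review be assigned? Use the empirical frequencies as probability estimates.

positive: (45/116) × (43/45) × (38/45) × (20/45) ≈ 0.139123
negative: (71/116) × (19/71) × (44/71) × (21/71) ≈ 0.0300228
Highest score → positive.

positive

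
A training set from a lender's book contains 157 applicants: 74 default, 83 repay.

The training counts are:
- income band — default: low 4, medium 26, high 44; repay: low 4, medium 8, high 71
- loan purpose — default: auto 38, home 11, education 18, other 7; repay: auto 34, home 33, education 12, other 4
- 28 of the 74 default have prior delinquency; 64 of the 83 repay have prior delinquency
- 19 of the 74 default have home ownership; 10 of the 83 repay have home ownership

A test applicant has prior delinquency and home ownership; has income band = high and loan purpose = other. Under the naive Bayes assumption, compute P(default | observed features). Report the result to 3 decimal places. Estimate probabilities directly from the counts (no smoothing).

default: (74/157) × (44/74) × (7/74) × (28/74) × (19/74) ≈ 0.00257554
repay: (83/157) × (71/83) × (4/83) × (64/83) × (10/83) ≈ 0.00202472
P(default | x) = 0.00257554 / 0.00460026 ≈ 0.560

0.560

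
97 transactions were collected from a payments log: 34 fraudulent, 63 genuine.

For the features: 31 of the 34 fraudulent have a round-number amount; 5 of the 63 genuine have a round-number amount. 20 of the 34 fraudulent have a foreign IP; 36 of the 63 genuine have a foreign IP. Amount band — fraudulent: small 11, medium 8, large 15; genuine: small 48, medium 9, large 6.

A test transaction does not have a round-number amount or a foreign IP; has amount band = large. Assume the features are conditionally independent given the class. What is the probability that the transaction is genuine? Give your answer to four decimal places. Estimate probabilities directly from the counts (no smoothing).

0.8129

fraudulent: (34/97) × (3/34) × (14/34) × (15/34) ≈ 0.00561838
genuine: (63/97) × (58/63) × (27/63) × (6/63) ≈ 0.0244056
P(genuine | x) = 0.0244056 / 0.03002398 ≈ 0.8129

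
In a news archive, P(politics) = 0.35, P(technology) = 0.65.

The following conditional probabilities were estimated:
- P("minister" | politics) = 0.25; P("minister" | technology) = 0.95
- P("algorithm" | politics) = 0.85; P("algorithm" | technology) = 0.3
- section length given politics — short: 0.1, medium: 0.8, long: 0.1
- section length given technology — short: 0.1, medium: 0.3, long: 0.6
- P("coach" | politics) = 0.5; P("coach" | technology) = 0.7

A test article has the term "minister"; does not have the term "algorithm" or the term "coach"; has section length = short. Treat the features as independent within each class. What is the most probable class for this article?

technology

politics: 0.35 × 0.25 × (1−0.85) × 0.1 × (1−0.5) = 0.00065625
technology: 0.65 × 0.95 × (1−0.3) × 0.1 × (1−0.7) = 0.0129675
Highest score → technology.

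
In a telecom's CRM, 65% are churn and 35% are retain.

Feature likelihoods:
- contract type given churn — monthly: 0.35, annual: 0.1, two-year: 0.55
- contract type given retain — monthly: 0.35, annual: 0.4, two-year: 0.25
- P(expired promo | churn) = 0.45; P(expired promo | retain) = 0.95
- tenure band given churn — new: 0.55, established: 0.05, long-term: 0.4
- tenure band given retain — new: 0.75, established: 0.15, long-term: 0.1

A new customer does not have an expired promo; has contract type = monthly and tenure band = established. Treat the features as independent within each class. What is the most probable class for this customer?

churn: 0.65 × 0.35 × (1−0.45) × 0.05 = 0.00625625
retain: 0.35 × 0.35 × (1−0.95) × 0.15 = 0.00091875
Highest score → churn.

churn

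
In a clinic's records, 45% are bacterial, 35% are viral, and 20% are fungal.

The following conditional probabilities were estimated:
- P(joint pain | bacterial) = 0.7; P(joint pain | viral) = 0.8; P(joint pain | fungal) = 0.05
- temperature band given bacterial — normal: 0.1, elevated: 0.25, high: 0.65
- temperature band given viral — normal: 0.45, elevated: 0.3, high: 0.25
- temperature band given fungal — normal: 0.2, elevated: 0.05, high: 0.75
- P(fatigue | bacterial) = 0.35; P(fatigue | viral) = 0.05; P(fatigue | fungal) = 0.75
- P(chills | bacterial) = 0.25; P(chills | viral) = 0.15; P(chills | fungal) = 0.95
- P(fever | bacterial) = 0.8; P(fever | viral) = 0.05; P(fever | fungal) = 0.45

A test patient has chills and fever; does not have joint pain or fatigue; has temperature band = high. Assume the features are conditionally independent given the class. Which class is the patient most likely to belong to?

fungal

bacterial: 0.45 × (1−0.7) × 0.65 × (1−0.35) × 0.25 × 0.8 = 0.0114075
viral: 0.35 × (1−0.8) × 0.25 × (1−0.05) × 0.15 × 0.05 = 0.0001246875
fungal: 0.2 × (1−0.05) × 0.75 × (1−0.75) × 0.95 × 0.45 = 0.0152296875
Highest score → fungal.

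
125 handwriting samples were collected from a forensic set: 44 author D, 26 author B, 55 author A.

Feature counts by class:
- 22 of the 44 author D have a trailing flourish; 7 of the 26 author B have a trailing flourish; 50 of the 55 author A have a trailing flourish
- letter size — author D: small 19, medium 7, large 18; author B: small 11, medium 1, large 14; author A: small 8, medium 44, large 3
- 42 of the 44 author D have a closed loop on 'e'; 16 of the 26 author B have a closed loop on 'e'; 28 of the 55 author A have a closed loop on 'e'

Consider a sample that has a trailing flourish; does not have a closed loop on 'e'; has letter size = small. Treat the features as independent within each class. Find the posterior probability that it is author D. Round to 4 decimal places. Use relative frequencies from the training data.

0.0840

author D: (44/125) × (22/44) × (19/44) × (2/44) ≈ 0.00345455
author B: (26/125) × (7/26) × (11/26) × (10/26) ≈ 0.00911243
author A: (55/125) × (50/55) × (8/55) × (27/55) ≈ 0.028562
P(author D | x) = 0.00345455 / 0.04112898 ≈ 0.0840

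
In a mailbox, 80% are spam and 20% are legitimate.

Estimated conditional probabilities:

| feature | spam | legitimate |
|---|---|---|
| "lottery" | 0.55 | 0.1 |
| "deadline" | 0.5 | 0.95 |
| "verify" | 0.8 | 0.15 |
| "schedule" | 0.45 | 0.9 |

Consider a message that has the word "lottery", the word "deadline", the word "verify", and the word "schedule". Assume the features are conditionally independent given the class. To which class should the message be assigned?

spam: 0.8 × 0.55 × 0.5 × 0.8 × 0.45 = 0.0792
legitimate: 0.2 × 0.1 × 0.95 × 0.15 × 0.9 = 0.002565
Highest score → spam.

spam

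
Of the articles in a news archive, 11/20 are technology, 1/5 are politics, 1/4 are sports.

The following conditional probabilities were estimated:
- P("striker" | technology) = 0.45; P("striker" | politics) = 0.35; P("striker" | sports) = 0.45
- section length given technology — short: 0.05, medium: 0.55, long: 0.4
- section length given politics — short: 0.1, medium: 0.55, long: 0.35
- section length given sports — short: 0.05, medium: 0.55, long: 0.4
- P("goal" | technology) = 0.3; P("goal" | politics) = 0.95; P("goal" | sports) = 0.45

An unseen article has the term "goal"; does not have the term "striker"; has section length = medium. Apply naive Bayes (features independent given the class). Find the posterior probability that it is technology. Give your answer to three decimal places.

0.329

technology: 0.55 × (1−0.45) × 0.55 × 0.3 = 0.0499125
politics: 0.2 × (1−0.35) × 0.55 × 0.95 = 0.067925
sports: 0.25 × (1−0.45) × 0.55 × 0.45 = 0.03403125
P(technology | x) = 0.0499125 / 0.15186875 ≈ 0.329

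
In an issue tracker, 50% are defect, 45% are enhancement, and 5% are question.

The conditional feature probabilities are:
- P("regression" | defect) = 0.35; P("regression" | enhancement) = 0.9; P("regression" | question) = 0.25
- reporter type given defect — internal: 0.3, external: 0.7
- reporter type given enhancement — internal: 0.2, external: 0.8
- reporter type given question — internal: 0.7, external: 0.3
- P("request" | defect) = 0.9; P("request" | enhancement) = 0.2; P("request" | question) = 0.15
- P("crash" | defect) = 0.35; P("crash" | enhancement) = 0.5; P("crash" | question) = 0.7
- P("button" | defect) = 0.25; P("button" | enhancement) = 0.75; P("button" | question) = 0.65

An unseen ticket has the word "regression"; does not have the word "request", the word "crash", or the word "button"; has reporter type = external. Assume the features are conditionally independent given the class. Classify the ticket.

defect: 0.5 × 0.35 × 0.7 × (1−0.9) × (1−0.35) × (1−0.25) = 0.005971875
enhancement: 0.45 × 0.9 × 0.8 × (1−0.2) × (1−0.5) × (1−0.75) = 0.0324
question: 0.05 × 0.25 × 0.3 × (1−0.15) × (1−0.7) × (1−0.65) = 0.0003346875
Highest score → enhancement.

enhancement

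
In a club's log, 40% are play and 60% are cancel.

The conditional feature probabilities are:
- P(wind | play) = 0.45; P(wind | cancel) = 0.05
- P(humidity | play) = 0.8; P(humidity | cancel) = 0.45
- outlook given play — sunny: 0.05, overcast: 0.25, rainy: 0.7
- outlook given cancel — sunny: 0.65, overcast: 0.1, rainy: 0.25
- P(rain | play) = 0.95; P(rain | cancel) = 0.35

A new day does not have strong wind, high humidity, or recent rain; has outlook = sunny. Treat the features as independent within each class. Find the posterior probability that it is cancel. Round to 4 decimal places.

play: 0.4 × (1−0.45) × (1−0.8) × 0.05 × (1−0.95) = 0.00011
cancel: 0.6 × (1−0.05) × (1−0.45) × 0.65 × (1−0.35) = 0.13245375
P(cancel | x) = 0.13245375 / 0.13256375 ≈ 0.9992

0.9992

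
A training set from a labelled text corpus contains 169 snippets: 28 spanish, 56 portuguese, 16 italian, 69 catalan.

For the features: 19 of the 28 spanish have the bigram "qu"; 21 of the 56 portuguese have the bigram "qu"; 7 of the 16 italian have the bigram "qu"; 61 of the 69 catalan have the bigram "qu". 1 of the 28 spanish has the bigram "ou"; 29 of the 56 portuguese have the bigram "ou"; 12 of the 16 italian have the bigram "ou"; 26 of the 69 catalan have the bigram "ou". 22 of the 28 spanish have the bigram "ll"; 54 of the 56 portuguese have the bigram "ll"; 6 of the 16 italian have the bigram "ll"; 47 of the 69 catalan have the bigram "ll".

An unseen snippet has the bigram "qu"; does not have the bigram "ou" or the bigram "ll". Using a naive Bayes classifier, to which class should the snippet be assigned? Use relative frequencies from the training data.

catalan

spanish: (28/169) × (19/28) × (27/28) × (6/28) ≈ 0.0232309
portuguese: (56/169) × (21/56) × (27/56) × (2/56) ≈ 0.00213969
italian: (16/169) × (7/16) × (4/16) × (10/16) ≈ 0.00647189
catalan: (69/169) × (61/69) × (43/69) × (22/69) ≈ 0.0717193
Highest score → catalan.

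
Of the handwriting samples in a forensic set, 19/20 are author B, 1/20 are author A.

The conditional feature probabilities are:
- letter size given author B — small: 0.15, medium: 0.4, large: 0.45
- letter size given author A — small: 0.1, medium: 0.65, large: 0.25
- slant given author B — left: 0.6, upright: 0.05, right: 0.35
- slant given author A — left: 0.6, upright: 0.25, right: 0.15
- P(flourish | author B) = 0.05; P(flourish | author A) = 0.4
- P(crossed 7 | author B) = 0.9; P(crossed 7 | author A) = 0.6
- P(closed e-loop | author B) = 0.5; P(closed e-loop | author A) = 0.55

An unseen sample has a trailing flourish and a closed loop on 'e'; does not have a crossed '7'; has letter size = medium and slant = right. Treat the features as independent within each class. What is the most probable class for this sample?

author A

author B: 0.95 × 0.4 × 0.35 × 0.05 × (1−0.9) × 0.5 = 0.0003325
author A: 0.05 × 0.65 × 0.15 × 0.4 × (1−0.6) × 0.55 = 0.000429
Highest score → author A.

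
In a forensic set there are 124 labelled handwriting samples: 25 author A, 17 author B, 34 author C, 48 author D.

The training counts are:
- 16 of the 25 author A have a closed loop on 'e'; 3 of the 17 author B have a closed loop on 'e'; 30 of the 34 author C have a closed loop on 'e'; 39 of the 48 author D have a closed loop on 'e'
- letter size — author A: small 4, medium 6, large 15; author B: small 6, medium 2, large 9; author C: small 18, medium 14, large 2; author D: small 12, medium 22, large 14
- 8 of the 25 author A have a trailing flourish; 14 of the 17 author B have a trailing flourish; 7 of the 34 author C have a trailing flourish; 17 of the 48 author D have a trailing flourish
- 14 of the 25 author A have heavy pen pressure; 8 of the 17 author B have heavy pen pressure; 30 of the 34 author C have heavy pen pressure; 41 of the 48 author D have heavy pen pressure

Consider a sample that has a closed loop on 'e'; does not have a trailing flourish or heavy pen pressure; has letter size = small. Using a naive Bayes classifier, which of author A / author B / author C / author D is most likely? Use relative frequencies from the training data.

author C

author A: (25/124) × (16/25) × (4/25) × (17/25) × (11/25) ≈ 0.00617703
author B: (17/124) × (3/17) × (6/17) × (3/17) × (9/17) ≈ 0.000797752
author C: (34/124) × (30/34) × (18/34) × (27/34) × (4/34) ≈ 0.0119663
author D: (48/124) × (39/48) × (12/48) × (31/48) × (7/48) ≈ 0.0074056
Highest score → author C.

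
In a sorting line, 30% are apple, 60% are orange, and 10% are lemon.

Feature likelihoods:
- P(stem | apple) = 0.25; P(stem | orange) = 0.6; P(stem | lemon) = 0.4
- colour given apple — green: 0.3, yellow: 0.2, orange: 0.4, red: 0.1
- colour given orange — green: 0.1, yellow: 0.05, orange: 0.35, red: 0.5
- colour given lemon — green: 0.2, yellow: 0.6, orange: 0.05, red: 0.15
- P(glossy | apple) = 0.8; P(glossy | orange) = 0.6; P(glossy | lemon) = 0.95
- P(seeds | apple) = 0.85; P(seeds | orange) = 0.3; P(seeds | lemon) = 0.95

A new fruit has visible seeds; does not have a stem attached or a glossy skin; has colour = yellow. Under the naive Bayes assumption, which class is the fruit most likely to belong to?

apple

apple: 0.3 × (1−0.25) × 0.2 × (1−0.8) × 0.85 = 0.00765
orange: 0.6 × (1−0.6) × 0.05 × (1−0.6) × 0.3 = 0.00144
lemon: 0.1 × (1−0.4) × 0.6 × (1−0.95) × 0.95 = 0.00171
Highest score → apple.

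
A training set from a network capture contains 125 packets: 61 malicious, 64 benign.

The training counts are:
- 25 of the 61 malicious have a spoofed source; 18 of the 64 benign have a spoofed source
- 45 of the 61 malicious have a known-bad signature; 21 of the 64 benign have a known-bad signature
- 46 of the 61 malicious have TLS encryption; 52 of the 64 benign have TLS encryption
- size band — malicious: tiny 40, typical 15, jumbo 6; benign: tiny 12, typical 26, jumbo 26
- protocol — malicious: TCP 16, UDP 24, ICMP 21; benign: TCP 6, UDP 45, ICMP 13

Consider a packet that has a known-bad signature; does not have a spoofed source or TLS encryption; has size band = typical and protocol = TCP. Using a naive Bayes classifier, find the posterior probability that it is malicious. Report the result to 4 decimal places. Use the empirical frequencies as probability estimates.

malicious: (61/125) × (36/61) × (45/61) × (15/61) × (15/61) × (16/61) ≈ 0.00336968
benign: (64/125) × (46/64) × (21/64) × (12/64) × (26/64) × (6/64) = 0.0008622894287109375
P(malicious | x) = 0.00336968 / 0.0042319694287109375 ≈ 0.7962

0.7962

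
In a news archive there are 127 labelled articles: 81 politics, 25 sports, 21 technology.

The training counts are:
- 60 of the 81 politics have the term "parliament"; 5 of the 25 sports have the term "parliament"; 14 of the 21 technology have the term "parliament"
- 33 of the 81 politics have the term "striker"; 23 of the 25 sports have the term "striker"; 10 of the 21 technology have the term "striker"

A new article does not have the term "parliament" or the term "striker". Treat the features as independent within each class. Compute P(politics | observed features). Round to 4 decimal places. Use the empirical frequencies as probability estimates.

0.7026

politics: (81/127) × (21/81) × (48/81) ≈ 0.0979878
sports: (25/127) × (20/25) × (2/25) ≈ 0.0125984
technology: (21/127) × (7/21) × (11/21) ≈ 0.0288714
P(politics | x) = 0.0979878 / 0.1394576 ≈ 0.7026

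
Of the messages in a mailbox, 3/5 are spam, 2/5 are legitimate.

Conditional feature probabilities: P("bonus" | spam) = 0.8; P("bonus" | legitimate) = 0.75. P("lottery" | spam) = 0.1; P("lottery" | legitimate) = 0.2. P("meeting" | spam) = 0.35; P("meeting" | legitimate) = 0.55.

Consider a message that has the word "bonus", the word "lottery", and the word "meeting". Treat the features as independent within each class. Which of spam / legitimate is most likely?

spam: 0.6 × 0.8 × 0.1 × 0.35 = 0.0168
legitimate: 0.4 × 0.75 × 0.2 × 0.55 = 0.033
Highest score → legitimate.

legitimate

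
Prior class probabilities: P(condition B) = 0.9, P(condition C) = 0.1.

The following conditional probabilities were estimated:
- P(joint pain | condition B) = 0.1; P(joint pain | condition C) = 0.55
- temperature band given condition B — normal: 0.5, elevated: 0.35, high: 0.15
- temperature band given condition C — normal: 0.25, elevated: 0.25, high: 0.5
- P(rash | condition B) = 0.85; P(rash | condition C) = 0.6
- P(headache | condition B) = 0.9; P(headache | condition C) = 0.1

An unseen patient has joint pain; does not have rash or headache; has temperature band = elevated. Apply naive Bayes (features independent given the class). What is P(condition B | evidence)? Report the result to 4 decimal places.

0.0871

condition B: 0.9 × 0.1 × 0.35 × (1−0.85) × (1−0.9) = 0.0004725
condition C: 0.1 × 0.55 × 0.25 × (1−0.6) × (1−0.1) = 0.00495
P(condition B | x) = 0.0004725 / 0.0054225 ≈ 0.0871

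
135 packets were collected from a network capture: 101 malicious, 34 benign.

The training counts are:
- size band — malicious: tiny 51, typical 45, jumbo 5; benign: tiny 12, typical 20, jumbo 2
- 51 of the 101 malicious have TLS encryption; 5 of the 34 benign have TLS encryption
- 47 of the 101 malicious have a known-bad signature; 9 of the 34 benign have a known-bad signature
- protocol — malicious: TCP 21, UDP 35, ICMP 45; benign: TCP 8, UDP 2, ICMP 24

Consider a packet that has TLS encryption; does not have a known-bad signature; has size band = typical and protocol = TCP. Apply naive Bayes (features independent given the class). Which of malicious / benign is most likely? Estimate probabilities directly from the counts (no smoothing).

malicious

malicious: (101/135) × (45/101) × (51/101) × (54/101) × (21/101) ≈ 0.018711
benign: (34/135) × (20/34) × (5/34) × (25/34) × (8/34) ≈ 0.00376929
Highest score → malicious.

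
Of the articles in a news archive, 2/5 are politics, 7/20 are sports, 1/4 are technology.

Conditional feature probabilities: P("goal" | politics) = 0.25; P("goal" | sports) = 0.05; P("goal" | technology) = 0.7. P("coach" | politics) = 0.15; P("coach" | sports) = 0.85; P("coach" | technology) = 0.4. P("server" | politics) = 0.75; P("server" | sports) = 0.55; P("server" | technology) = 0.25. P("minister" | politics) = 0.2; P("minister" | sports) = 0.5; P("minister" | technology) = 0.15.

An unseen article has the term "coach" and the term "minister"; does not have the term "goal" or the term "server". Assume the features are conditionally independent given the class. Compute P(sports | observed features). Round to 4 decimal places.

0.9187

politics: 0.4 × (1−0.25) × 0.15 × (1−0.75) × 0.2 = 0.00225
sports: 0.35 × (1−0.05) × 0.85 × (1−0.55) × 0.5 = 0.063590625
technology: 0.25 × (1−0.7) × 0.4 × (1−0.25) × 0.15 = 0.003375
P(sports | x) = 0.063590625 / 0.069215625 ≈ 0.9187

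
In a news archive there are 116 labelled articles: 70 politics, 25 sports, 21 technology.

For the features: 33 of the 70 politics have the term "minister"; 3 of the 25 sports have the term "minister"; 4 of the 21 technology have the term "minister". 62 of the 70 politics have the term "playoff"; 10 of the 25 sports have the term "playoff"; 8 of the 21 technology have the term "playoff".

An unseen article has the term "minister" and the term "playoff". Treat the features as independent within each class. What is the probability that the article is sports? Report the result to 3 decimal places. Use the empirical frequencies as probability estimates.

politics: (70/116) × (33/70) × (62/70) ≈ 0.25197
sports: (25/116) × (3/25) × (10/25) ≈ 0.0103448
technology: (21/116) × (4/21) × (8/21) ≈ 0.0131363
P(sports | x) = 0.0103448 / 0.2754511 ≈ 0.038

0.038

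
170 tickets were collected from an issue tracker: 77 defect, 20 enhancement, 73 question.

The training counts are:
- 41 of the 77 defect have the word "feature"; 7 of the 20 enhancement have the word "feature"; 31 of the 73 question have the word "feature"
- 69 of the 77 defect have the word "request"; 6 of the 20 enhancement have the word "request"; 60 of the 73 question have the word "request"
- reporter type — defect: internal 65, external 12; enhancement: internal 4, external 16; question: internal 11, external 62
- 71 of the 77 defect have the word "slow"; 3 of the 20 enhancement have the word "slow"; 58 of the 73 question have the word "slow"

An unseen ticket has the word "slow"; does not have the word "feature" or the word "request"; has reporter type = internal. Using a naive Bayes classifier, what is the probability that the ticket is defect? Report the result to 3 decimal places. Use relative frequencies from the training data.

defect: (77/170) × (36/77) × (8/77) × (65/77) × (71/77) ≈ 0.0171255
enhancement: (20/170) × (13/20) × (14/20) × (4/20) × (3/20) ≈ 0.00160588
question: (73/170) × (42/73) × (13/73) × (11/73) × (58/73) ≈ 0.00526739
P(defect | x) = 0.0171255 / 0.02399877 ≈ 0.714

0.714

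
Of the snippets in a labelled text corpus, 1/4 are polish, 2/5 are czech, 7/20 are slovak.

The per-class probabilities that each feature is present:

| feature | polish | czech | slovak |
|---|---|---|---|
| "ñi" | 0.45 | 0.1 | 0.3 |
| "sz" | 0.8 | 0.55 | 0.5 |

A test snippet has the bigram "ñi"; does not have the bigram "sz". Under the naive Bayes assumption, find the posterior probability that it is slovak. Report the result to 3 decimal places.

0.565

polish: 0.25 × 0.45 × (1−0.8) = 0.0225
czech: 0.4 × 0.1 × (1−0.55) = 0.018
slovak: 0.35 × 0.3 × (1−0.5) = 0.0525
P(slovak | x) = 0.0525 / 0.093 ≈ 0.565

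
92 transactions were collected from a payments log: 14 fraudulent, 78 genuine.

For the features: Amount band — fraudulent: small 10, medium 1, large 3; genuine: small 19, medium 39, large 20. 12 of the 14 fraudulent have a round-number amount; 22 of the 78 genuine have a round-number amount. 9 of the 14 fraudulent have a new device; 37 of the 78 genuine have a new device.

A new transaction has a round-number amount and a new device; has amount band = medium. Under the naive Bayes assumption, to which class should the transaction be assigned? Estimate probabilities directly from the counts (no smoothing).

fraudulent: (14/92) × (1/14) × (12/14) × (9/14) ≈ 0.00598935
genuine: (78/92) × (39/78) × (22/78) × (37/78) ≈ 0.0567168
Highest score → genuine.

genuine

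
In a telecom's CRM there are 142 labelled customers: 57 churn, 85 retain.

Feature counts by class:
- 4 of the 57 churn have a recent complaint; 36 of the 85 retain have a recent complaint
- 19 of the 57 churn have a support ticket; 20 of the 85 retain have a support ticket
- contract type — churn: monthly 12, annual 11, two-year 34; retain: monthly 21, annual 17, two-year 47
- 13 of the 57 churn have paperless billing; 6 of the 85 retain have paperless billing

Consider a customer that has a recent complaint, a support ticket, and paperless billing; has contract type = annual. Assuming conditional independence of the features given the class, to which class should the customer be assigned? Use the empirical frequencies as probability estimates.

churn: (57/142) × (4/57) × (19/57) × (11/57) × (13/57) ≈ 0.000413273
retain: (85/142) × (36/85) × (20/85) × (17/85) × (6/85) ≈ 0.000842146
Highest score → retain.

retain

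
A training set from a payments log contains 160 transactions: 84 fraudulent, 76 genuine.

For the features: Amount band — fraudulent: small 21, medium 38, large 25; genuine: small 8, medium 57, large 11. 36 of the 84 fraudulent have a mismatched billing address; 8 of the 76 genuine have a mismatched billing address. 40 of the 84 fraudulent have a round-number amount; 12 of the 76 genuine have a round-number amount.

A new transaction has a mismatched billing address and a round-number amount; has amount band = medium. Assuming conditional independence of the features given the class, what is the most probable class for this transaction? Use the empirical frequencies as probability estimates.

fraudulent: (84/160) × (38/84) × (36/84) × (40/84) ≈ 0.0484694
genuine: (76/160) × (57/76) × (8/76) × (12/76) ≈ 0.00592105
Highest score → fraudulent.

fraudulent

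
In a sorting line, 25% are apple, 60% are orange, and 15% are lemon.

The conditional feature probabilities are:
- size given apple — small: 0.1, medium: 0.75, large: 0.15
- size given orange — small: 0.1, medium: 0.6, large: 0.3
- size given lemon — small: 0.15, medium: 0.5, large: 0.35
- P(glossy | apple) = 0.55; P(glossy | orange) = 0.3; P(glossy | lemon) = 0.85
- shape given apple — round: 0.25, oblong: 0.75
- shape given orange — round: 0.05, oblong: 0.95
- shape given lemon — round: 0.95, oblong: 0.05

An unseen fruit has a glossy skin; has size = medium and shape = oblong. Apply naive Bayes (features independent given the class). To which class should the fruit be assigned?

orange

apple: 0.25 × 0.75 × 0.55 × 0.75 = 0.07734375
orange: 0.6 × 0.6 × 0.3 × 0.95 = 0.1026
lemon: 0.15 × 0.5 × 0.85 × 0.05 = 0.0031875
Highest score → orange.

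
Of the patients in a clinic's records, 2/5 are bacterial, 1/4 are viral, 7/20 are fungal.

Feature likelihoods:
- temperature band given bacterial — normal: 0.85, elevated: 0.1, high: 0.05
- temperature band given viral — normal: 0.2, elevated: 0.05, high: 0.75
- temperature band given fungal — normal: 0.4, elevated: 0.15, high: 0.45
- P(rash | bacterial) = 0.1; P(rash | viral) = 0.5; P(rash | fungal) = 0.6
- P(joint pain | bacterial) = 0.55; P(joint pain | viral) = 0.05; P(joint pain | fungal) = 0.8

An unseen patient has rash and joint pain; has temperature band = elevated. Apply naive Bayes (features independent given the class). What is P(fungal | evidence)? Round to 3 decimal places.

bacterial: 0.4 × 0.1 × 0.1 × 0.55 = 0.0022
viral: 0.25 × 0.05 × 0.5 × 0.05 = 0.0003125
fungal: 0.35 × 0.15 × 0.6 × 0.8 = 0.0252
P(fungal | x) = 0.0252 / 0.0277125 ≈ 0.909

0.909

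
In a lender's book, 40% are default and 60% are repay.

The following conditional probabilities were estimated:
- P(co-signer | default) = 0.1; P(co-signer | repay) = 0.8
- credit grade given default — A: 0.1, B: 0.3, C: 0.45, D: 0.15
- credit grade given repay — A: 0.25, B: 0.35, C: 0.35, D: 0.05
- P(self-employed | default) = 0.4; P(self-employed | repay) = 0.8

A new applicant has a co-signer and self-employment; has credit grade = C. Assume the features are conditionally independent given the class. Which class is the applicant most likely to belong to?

repay

default: 0.4 × 0.1 × 0.45 × 0.4 = 0.0072
repay: 0.6 × 0.8 × 0.35 × 0.8 = 0.1344
Highest score → repay.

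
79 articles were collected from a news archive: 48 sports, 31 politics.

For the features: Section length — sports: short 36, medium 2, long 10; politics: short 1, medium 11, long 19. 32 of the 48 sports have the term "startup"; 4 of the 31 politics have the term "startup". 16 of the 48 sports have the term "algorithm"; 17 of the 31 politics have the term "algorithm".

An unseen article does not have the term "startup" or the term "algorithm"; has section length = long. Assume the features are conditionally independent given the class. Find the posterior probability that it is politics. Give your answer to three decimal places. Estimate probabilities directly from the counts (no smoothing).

0.771

sports: (48/79) × (10/48) × (16/48) × (32/48) ≈ 0.0281294
politics: (31/79) × (19/31) × (27/31) × (14/31) ≈ 0.0946008
P(politics | x) = 0.0946008 / 0.1227302 ≈ 0.771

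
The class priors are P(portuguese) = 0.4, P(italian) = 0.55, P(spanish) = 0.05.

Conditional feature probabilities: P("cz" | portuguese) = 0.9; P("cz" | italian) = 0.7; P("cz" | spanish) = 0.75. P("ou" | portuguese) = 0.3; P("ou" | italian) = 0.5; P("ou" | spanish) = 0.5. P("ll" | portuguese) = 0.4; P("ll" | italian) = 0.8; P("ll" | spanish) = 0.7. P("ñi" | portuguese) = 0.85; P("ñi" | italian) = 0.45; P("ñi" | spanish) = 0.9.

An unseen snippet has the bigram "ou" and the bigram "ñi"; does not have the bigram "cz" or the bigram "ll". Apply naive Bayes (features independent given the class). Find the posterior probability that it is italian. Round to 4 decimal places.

0.4874

portuguese: 0.4 × (1−0.9) × 0.3 × (1−0.4) × 0.85 = 0.00612
italian: 0.55 × (1−0.7) × 0.5 × (1−0.8) × 0.45 = 0.007425
spanish: 0.05 × (1−0.75) × 0.5 × (1−0.7) × 0.9 = 0.0016875
P(italian | x) = 0.007425 / 0.0152325 ≈ 0.4874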